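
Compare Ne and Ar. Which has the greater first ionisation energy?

First ionization energy rises across a period (greater Z_eff holds electrons more tightly) and falls down a group (valence electrons are farther from the nucleus).
All are in group 18, so first ionization energy increases up the group.
So Ne has the greater first ionisation energy (Ne > Ar).

Ne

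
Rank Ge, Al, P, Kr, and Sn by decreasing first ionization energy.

Kr > P > Ge > Sn > Al

Al is in period 3, group 13; P is in period 3, group 15; Ge is in period 4, group 14; Kr is in period 4, group 18; Sn is in period 5, group 14.
Removing the outermost electron gets harder across a period and easier down a group.
Neither a single period nor a single group — weigh both effects.
Sn > Al: period and group pull opposite ways; the across-period shift dominates (709 vs 578 kJ/mol).
Ge > Sn: Ge sits above Sn in group 14, so the down-group effect alone puts Ge higher.
P > Ge: both effects reinforce here, so P is clearly the higher of the two.
Kr > P: period and group pull opposite ways; the across-period shift dominates (1351 vs 1012 kJ/mol).
Tabulated first ionization energy (kJ/mol): Al 578, P 1012, Ge 762, Kr 1351, Sn 709.
So from highest to lowest: Kr > P > Ge > Sn > Al.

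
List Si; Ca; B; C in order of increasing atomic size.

C, B, Si, Ca

Across a period the added protons contract the valence shell; down a group each new principal shell makes the atom larger.
These span different periods and groups, so the two trends combine.
B > C: B lies to the left of C in period 2, so the across-period effect alone puts B larger.
Si > B: the two effects oppose for this pair; the down-group effect wins (116 vs 85 pm).
Ca > Si: both effects reinforce here, so Ca is clearly the larger of the two.
Approximate values (pm): B 85, C 75, Si 116, Ca 171.
So from smallest to largest: C < B < Si < Ca.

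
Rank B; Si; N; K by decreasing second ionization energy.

K > N > B > Si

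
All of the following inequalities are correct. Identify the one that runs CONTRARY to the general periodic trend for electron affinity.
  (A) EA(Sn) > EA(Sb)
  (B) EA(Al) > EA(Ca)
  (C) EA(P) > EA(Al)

(A)

The general trend: electron affinity increases across a period and decreases down a group.
(A) Sn (period 5, group 14) vs Sb (period 5, group 15): the stated order contradicts the simple trend.
(B) Al (period 3, group 13) vs Ca (period 4, group 2): the stated order agrees with the simple trend.
(C) P (period 3, group 15) vs Al (period 3, group 13): the stated order agrees with the simple trend.
The exception is (A): adding an electron to Sb's half-filled 5p³ is unfavourable, so Sn has the more exothermic EA.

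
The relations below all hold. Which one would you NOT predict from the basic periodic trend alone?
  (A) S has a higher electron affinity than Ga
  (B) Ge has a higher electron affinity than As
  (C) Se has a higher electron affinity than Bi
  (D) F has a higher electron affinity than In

The general trend: electron affinity increases across a period and decreases down a group.
(A) S (period 3, group 16) vs Ga (period 4, group 13): the stated order agrees with the simple trend.
(B) Ge (period 4, group 14) vs As (period 4, group 15): the stated order contradicts the simple trend.
(C) Se (period 4, group 16) vs Bi (period 6, group 15): the stated order agrees with the simple trend.
(D) F (period 2, group 17) vs In (period 5, group 13): the stated order agrees with the simple trend.
The exception is (B): adding an electron to As's half-filled 4p³ is unfavourable, so Ge (4p²) has the more exothermic EA.

(B)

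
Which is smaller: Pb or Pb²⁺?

Pb²⁺

Forming Pb²⁺ removes 2 electrons from Pb. Fewer electrons for the same nuclear charge means less shielding and a higher Z_eff on the remaining electrons.
A cation is smaller than its parent atom: Pb²⁺ < Pb.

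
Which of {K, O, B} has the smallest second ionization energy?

B

Consider each +1 ion: K⁺ is the bare [Ar] core; O⁺ still has 5 valence electrons; B⁺ still has 2 valence electrons.
Usually core removal costs more than valence removal, but here the competition is close: a tightly held n=2 valence electron can cost more to remove than an n=3 core electron, so the actual values have to decide it.
Valence configurations: O⁺ [He]2s²2p³, B⁺ [He]2s².
The numbers (kJ/mol): K 3052, O 3388, B 2427.
So the second ionization energies run B < K < O.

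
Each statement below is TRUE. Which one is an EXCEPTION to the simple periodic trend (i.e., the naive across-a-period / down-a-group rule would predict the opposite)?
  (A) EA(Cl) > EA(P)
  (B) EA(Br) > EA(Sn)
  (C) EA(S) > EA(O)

The general trend: electron affinity increases across a period and decreases down a group.
(A) Cl (period 3, group 17) vs P (period 3, group 15): the stated order agrees with the simple trend.
(B) Br (period 4, group 17) vs Sn (period 5, group 14): the stated order agrees with the simple trend.
(C) S (period 3, group 16) vs O (period 2, group 16): the stated order contradicts the simple trend.
The exception is (C): the compact 2p subshell of O repels the added electron more than S's larger 3p does.

(C)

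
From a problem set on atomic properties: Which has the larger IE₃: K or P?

The third ionization energy removes an electron from the +2 ion. For each element: K²⁺ is already 1 electron into the core; P²⁺ still has 3 valence electrons.
Pulling an electron out of a noble-gas core costs far more than removing a remaining valence electron, so K sits at the high end of IE_3.
Tabulated IE_3 (kJ/mol): K 4420, P 2914.
Overall IE_3 order: P < K.

K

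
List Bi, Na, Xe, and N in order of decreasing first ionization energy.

N > Xe > Bi > Na

N is in period 2, group 15; Na is in period 3, group 1; Xe is in period 5, group 18; Bi is in period 6, group 15.
First ionization energy rises across a period (greater Z_eff holds electrons more tightly) and falls down a group (valence electrons are farther from the nucleus).
These span different periods and groups, so the two trends combine.
Bi > Na: the two effects oppose for this pair; the across-period effect wins (703 vs 496 kJ/mol).
Xe > Bi: relative to Bi, both the across-period and down-group shifts push Xe's first ionization energy up.
N > Xe: period and group pull opposite ways; the down-group shift dominates (1402 vs 1170 kJ/mol).
Tabulated first ionization energy (kJ/mol): N 1402, Na 496, Xe 1170, Bi 703.
So from highest to lowest: N > Xe > Bi > Na.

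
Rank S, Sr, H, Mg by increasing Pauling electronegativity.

H is in period 1, group 1; Mg is in period 3, group 2; S is in period 3, group 16; Sr is in period 5, group 2.
EN rises left→right (higher Z_eff, smaller atoms) and falls top→bottom (larger, more shielded atoms).
Neither a single period nor a single group — weigh both effects.
Mg > Sr: Mg sits above Sr in group 2, so the down-group effect alone puts Mg higher.
H > Mg: period and group pull opposite ways; the down-group shift dominates (2.20 vs 1.31).
S > H: the two effects oppose for this pair; the across-period effect wins (2.58 vs 2.20).
Approximate values (Pauling): H 2.20, Mg 1.31, S 2.58, Sr 0.95.
So from lowest to highest: Sr < Mg < H < S.

Sr < Mg < H < S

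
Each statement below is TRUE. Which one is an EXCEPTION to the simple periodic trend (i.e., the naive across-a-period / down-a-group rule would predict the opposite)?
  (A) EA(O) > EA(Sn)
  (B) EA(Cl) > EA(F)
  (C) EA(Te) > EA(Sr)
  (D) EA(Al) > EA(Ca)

(B)

The general trend: electron affinity increases across a period and decreases down a group.
(A) O (period 2, group 16) vs Sn (period 5, group 14): the stated order agrees with the simple trend.
(B) Cl (period 3, group 17) vs F (period 2, group 17): the stated order contradicts the simple trend.
(C) Te (period 5, group 16) vs Sr (period 5, group 2): the stated order agrees with the simple trend.
(D) Al (period 3, group 13) vs Ca (period 4, group 2): the stated order agrees with the simple trend.
The exception is (B): F's small 2p subshell makes the incoming electron feel strong e⁻–e⁻ repulsion, so Cl actually releases more energy on gaining an electron.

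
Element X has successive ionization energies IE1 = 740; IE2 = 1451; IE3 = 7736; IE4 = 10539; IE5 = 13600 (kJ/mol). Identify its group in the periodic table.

Look for the largest jump between consecutive ionization energies: IE3/IE2 ≈ 5.3, far larger than any earlier ratio.
That jump marks the point where a core electron is being removed. So the atom has 2 valence electrons.
A main-group element with 2 valence electrons is in group 2.

Group 2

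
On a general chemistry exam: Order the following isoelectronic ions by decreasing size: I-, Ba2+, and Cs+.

I- > Cs+ > Ba2+

All of these have 54 electrons, so size is governed by nuclear charge alone: the more protons, the stronger the pull on the same electron cloud, and the smaller the ion.
Nuclear charges: Ba2+ (Z=56), Cs+ (Z=55), I- (Z=53).
Largest to smallest: I- > Cs+ > Ba2+.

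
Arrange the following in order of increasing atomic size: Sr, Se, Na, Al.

Across a period the added protons contract the valence shell; down a group each new principal shell makes the atom larger.
Neither a single period nor a single group — weigh both effects.
Al > Se: the two effects oppose for this pair; the across-period effect wins (126 vs 116 pm).
Na > Al: Na lies to the left of Al in period 3, so the across-period effect alone puts Na larger.
Sr > Na: period and group pull opposite ways; the down-group shift dominates (185 vs 155 pm).
Approximate values (pm): Na 155, Al 126, Se 116, Sr 185.
So from smallest to largest: Se < Al < Na < Sr.

Se, Al, Na, Sr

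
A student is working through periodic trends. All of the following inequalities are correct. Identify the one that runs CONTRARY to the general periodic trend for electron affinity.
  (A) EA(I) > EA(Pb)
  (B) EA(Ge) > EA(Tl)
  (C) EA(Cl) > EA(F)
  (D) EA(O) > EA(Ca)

(C)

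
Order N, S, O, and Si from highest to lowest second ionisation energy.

O > N > S > Si

Consider each +1 ion: N⁺ still has 4 valence electrons; S⁺ still has 5 valence electrons; O⁺ still has 5 valence electrons; Si⁺ still has 3 valence electrons.
All are still removing valence electrons, so compare the +1 ions as you would atoms: IE_2 generally rises across a period (higher Z_eff) and falls down a group (larger shell), subject to the usual subshell exceptions.
Valence configurations: N⁺ [He]2s²2p², S⁺ [Ne]3s²3p³, O⁺ [He]2s²2p³, Si⁺ [Ne]3s²3p¹.
Tabulated IE_2 (kJ/mol): N 2856, S 2252, O 3388, Si 1577.
So the second ionization energies run Si < S < N < O.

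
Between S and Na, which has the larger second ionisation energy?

Na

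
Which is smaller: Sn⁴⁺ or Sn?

Sn⁴⁺

Forming Sn⁴⁺ removes 4 electrons from Sn. Fewer electrons for the same nuclear charge means less shielding and a higher Z_eff on the remaining electrons.
A cation is smaller than its parent atom: Sn⁴⁺ < Sn.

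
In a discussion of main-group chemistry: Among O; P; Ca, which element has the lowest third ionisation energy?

IE_3 is the cost of taking one more electron from the +2 cation: O²⁺ still has 4 valence electrons; P²⁺ still has 3 valence electrons; Ca²⁺ is the bare [Ar] core.
Usually core removal costs more than valence removal, but here the competition is close: a tightly held n=2 valence electron can cost more to remove than an n=3 core electron, so the actual values have to decide it.
Valence configurations: O²⁺ [He]2s²2p², P²⁺ [Ne]3s²3p¹.
Tabulated IE_3 (kJ/mol): O 5300, P 2914, Ca 4912.
So the third ionization energies run P < Ca < O.

P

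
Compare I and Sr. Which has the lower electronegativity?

Sr

Sr is in period 5, group 2; I is in period 5, group 17.
Smaller atoms with higher effective nuclear charge are more electronegative.
All lie in period 5, so electronegativity increases left to right.
So Sr has the lower electronegativity (Sr < I).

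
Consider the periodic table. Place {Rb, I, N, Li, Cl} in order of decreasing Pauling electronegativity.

Li is in period 2, group 1; N is in period 2, group 15; Cl is in period 3, group 17; Rb is in period 5, group 1; I is in period 5, group 17.
Smaller atoms with higher effective nuclear charge are more electronegative.
Neither a single period nor a single group — weigh both effects.
Li > Rb: they share group 1; the group trend gives Li the larger value.
I > Li: period and group pull opposite ways; the across-period shift dominates (2.66 vs 0.98).
N > I: the two effects oppose for this pair; the down-group effect wins (3.04 vs 2.66).
Cl > N: the two effects oppose for this pair; the across-period effect wins (3.16 vs 3.04).
Approximate values (Pauling): Li 0.98, N 3.04, Cl 3.16, Rb 0.82, I 2.66.
So from highest to lowest: Cl > N > I > Li > Rb.

Cl > N > I > Li > Rb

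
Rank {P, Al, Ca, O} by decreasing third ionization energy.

IE_3 is the cost of taking one more electron from the +2 cation: P²⁺ still has 3 valence electrons; Al²⁺ still has 1 valence electron; Ca²⁺ is the bare [Ar] core; O²⁺ still has 4 valence electrons.
Usually core removal costs more than valence removal, but here the competition is close: a tightly held n=2 valence electron can cost more to remove than an n=3 core electron, so the actual values have to decide it.
Valence configurations: P²⁺ [Ne]3s²3p¹, Al²⁺ [Ne]3s¹, O²⁺ [He]2s²2p².
Approximate IE_3 values (kJ/mol): P 2914, Al 2745, Ca 4912, O 5300.
Overall IE_3 order: Al < P < Ca < O.

O > Ca > P > Al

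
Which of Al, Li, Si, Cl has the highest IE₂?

IE_2 is the cost of taking one more electron from the +1 cation: Al⁺ still has 2 valence electrons; Li⁺ is the bare [He] core; Si⁺ still has 3 valence electrons; Cl⁺ still has 6 valence electrons.
Core electrons are held far more tightly than valence electrons, so Li tops the IE_2 order.
Valence configurations: Al⁺ [Ne]3s², Si⁺ [Ne]3s²3p¹, Cl⁺ [Ne]3s²3p⁴.
Si⁺ loses a lone 3p electron whereas Al⁺ must break into a filled 3s² pair, so IE_2(Al) > IE_2(Si) even though Si has the higher nuclear charge.
The numbers (kJ/mol): Al 1817, Li 7298, Si 1577, Cl 2298.
Putting it together, IE_2: Si < Al < Cl < Li.

Li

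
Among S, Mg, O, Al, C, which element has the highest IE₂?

O

The second ionization energy removes an electron from the +1 ion. For each element: S⁺ still has 5 valence electrons; Mg⁺ still has 1 valence electron; O⁺ still has 5 valence electrons; Al⁺ still has 2 valence electrons; C⁺ still has 3 valence electrons.
All are still removing valence electrons, so compare the +1 ions as you would atoms: IE_2 generally rises across a period (higher Z_eff) and falls down a group (larger shell), subject to the usual subshell exceptions.
Valence configurations: S⁺ [Ne]3s²3p³, Mg⁺ [Ne]3s¹, O⁺ [He]2s²2p³, Al⁺ [Ne]3s², C⁺ [He]2s²2p¹.
Tabulated IE_2 (kJ/mol): S 2252, Mg 1451, O 3388, Al 1817, C 2353.
So the second ionization energies run Mg < Al < S < C < O.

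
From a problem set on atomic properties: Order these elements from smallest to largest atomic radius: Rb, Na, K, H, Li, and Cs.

H < Li < Na < K < Rb < Cs

H is in period 1, group 1; Li is in period 2, group 1; Na is in period 3, group 1; K is in period 4, group 1; Rb is in period 5, group 1; Cs is in period 6, group 1.
Moving right in a period, electrons are added to the same shell under a stronger nuclear pull, so atoms get smaller; moving down, a new shell is opened and atoms get larger.
All are in group 1, so atomic radius increases down the group.
So from smallest to largest: H < Li < Na < K < Rb < Cs.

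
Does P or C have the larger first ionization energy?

C

C is in period 2, group 14; P is in period 3, group 15.
Removing the outermost electron gets harder across a period and easier down a group.
A diagonal step moves right (one effect) and down (the opposite effect) at once.
C > P: period and group pull opposite ways; the down-group shift dominates (1086 vs 1012 kJ/mol).
Tabulated first ionization energy (kJ/mol): C 1086, P 1012.
So C has the larger first ionization energy (C > P).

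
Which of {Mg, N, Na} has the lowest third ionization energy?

IE_3 is the cost of taking one more electron from the +2 cation: Mg²⁺ is the bare [Ne] core; N²⁺ still has 3 valence electrons; Na²⁺ is already 1 electron into the core.
Breaking into a closed-shell core is much more expensive than removing a leftover valence electron — Na and Mg have the largest IE_3 here.
Tabulated IE_3 (kJ/mol): Mg 7733, N 4578, Na 6910.
So the third ionization energies run N < Na < Mg.

N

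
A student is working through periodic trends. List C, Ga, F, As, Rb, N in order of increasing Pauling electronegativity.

C is in period 2, group 14; N is in period 2, group 15; F is in period 2, group 17; Ga is in period 4, group 13; As is in period 4, group 15; Rb is in period 5, group 1.
Atoms toward the upper right of the periodic table pull bonding electrons most strongly.
Here both period and group differ, so the two effects have to be weighed against each other.
Ga > Rb: relative to Rb, both the across-period and down-group shifts push Ga's electronegativity up.
As > Ga: As lies to the right of Ga in period 4, so the across-period effect alone puts As higher.
C > As: period and group pull opposite ways; the down-group shift dominates (2.55 vs 2.18).
N > C: N lies to the right of C in period 2, so the across-period effect alone puts N higher.
F > N: both are in period 2; the period trend gives F the larger value.
For reference (Pauling): C 2.55, N 3.04, F 3.98, Ga 1.81, As 2.18, Rb 0.82.
So from lowest to highest: Rb < Ga < As < C < N < F.

Rb < Ga < As < C < N < F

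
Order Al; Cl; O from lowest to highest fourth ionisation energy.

Cl < O < Al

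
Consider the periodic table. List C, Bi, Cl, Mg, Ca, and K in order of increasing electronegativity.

C is in period 2, group 14; Mg is in period 3, group 2; Cl is in period 3, group 17; K is in period 4, group 1; Ca is in period 4, group 2; Bi is in period 6, group 15.
Atoms toward the upper right of the periodic table pull bonding electrons most strongly.
Here both period and group differ, so the two effects have to be weighed against each other.
Ca > K: Ca lies to the right of K in period 4, so the across-period effect alone puts Ca higher.
Mg > Ca: they share group 2; the group trend gives Mg the larger value.
Bi > Mg: the two effects oppose for this pair; the across-period effect wins (2.02 vs 1.31).
C > Bi: period and group pull opposite ways; the down-group shift dominates (2.55 vs 2.02).
Cl > C: period and group pull opposite ways; the across-period shift dominates (3.16 vs 2.55).
Tabulated electronegativity (Pauling): C 2.55, Mg 1.31, Cl 3.16, K 0.82, Ca 1.00, Bi 2.02.
So from lowest to highest: K < Ca < Mg < Bi < C < Cl.

K < Ca < Mg < Bi < C < Cl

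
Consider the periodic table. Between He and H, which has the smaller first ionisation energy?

H

IE₁ increases left→right with effective nuclear charge and decreases top→bottom as the valence shell moves farther out.
All lie in period 1, so first ionization energy increases left to right.
So H has the smaller first ionisation energy (H < He).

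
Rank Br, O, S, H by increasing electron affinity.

H, O, S, Br

H is in period 1, group 1; O is in period 2, group 16; S is in period 3, group 16; Br is in period 4, group 17.
Atoms with high Z_eff and room in the valence shell (especially the halogens) have the most exothermic electron affinities.
Here both period and group differ, so the two effects have to be weighed against each other.
O > H: period and group pull opposite ways; the across-period shift dominates (141 vs 73 kJ/mol).
S > O: this pair runs against the simple trend — see the exception note.
Br > S: period and group pull opposite ways; the across-period shift dominates (325 vs 200 kJ/mol).
Note the exception: S has a higher electron affinity than O, contrary to the simple trend — the compact 2p subshell of O repels the added electron more than S's larger 3p does.
Tabulated electron affinity (kJ/mol): H 73, O 141, S 200, Br 325.
So from lowest to highest: H < O < S < Br.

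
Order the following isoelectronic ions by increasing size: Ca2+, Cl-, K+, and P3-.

All of these have 18 electrons, so size is governed by nuclear charge alone: the more protons, the stronger the pull on the same electron cloud, and the smaller the ion.
Nuclear charges: Ca2+ (Z=20), K+ (Z=19), Cl- (Z=17), P3- (Z=15).
Smallest to largest: Ca2+ < K+ < Cl- < P3-.

Ca2+, K+, Cl-, P3-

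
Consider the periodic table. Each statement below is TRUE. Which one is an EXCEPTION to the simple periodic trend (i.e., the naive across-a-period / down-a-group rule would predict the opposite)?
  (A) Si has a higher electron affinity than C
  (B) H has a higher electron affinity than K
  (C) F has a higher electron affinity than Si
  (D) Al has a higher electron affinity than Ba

(A)

The general trend: electron affinity increases across a period and decreases down a group.
(A) Si (period 3, group 14) vs C (period 2, group 14): the stated order contradicts the simple trend.
(B) H (period 1, group 1) vs K (period 4, group 1): the stated order agrees with the simple trend.
(C) F (period 2, group 17) vs Si (period 3, group 14): the stated order agrees with the simple trend.
(D) Al (period 3, group 13) vs Ba (period 6, group 2): the stated order agrees with the simple trend.
The exception is (A): Si's larger, more diffuse 3p orbitals accept an added electron slightly more readily than C's compact 2p.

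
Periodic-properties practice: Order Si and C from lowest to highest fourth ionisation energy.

Si, C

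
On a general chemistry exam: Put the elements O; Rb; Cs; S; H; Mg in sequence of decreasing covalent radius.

Cs > Rb > Mg > S > O > H

Atomic radius shrinks across a period as nuclear charge pulls the same shell inward, and grows down a group as new shells are added.
Neither a single period nor a single group — weigh both effects.
O > H: period and group pull opposite ways; the down-group shift dominates (63 vs 32 pm).
S > O: they share group 16; the group trend gives S the larger value.
Mg > S: Mg lies to the left of S in period 3, so the across-period effect alone puts Mg larger.
Rb > Mg: both effects reinforce here, so Rb is clearly the larger of the two.
Cs > Rb: they share group 1; the group trend gives Cs the larger value.
For reference (pm): H 32, O 63, Mg 139, S 103, Rb 210, Cs 232.
So from largest to smallest: Cs > Rb > Mg > S > O > H.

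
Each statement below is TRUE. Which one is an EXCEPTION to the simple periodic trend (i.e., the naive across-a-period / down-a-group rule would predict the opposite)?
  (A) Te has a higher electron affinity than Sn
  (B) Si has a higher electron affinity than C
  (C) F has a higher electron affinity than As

The general trend: electron affinity increases across a period and decreases down a group.
(A) Te (period 5, group 16) vs Sn (period 5, group 14): the stated order agrees with the simple trend.
(B) Si (period 3, group 14) vs C (period 2, group 14): the stated order contradicts the simple trend.
(C) F (period 2, group 17) vs As (period 4, group 15): the stated order agrees with the simple trend.
The exception is (B): Si's larger, more diffuse 3p orbitals accept an added electron slightly more readily than C's compact 2p.

(B)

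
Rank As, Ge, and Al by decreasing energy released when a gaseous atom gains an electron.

Ge > As > Al

Al is in period 3, group 13; Ge is in period 4, group 14; As is in period 4, group 15.
Electron affinity generally becomes more exothermic across a period toward the halogens and less exothermic down a group.
Here both period and group differ, so the two effects have to be weighed against each other.
As > Al: the two effects oppose for this pair; the across-period effect wins (78 vs 42 kJ/mol).
Ge > As: this pair runs against the simple trend — see the exception note.
Note the exception: Ge has a higher electron affinity than As, contrary to the simple trend — adding an electron to As's half-filled 4p³ is unfavourable, so Ge (4p²) has the more exothermic EA.
For reference (kJ/mol): Al 42, Ge 119, As 78.
So from highest to lowest: Ge > As > Al.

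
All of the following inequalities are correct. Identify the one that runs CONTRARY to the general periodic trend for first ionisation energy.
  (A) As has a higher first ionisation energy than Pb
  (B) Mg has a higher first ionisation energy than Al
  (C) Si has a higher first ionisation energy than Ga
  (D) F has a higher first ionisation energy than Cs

(B)

The general trend: first ionisation energy increases across a period and decreases down a group.
(A) As (period 4, group 15) vs Pb (period 6, group 14): the stated order agrees with the simple trend.
(B) Mg (period 3, group 2) vs Al (period 3, group 13): the stated order contradicts the simple trend.
(C) Si (period 3, group 14) vs Ga (period 4, group 13): the stated order agrees with the simple trend.
(D) F (period 2, group 17) vs Cs (period 6, group 1): the stated order agrees with the simple trend.
The exception is (B): Al's single 3p electron is easier to remove than one from Mg's filled 3s².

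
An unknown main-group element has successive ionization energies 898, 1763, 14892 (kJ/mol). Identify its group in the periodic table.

Group 2

Look for the largest jump between consecutive ionization energies: IE3/IE2 ≈ 8.4, far larger than any earlier ratio.
That jump marks the point where a core electron is being removed. So the atom has 2 valence electrons.
A main-group element with 2 valence electrons is in group 2.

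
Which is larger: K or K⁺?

Forming K⁺ removes 1 electron from K. Fewer electrons for the same nuclear charge means less shielding and a higher Z_eff on the remaining electrons, and for main-group metals the entire outer shell is lost.
A cation is smaller than its parent atom: K⁺ < K.

K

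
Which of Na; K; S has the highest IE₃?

Na

IE_3 is the cost of taking one more electron from the +2 cation: Na²⁺ is already 1 electron into the core; K²⁺ is already 1 electron into the core; S²⁺ still has 4 valence electrons.
Pulling an electron out of a noble-gas core costs far more than removing a remaining valence electron, so K and Na sit at the high end of IE_3.
Tabulated IE_3 (kJ/mol): Na 6910, K 4420, S 3357.
Overall IE_3 order: S < K < Na.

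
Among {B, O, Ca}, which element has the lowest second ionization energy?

Consider each +1 ion: B⁺ still has 2 valence electrons; O⁺ still has 5 valence electrons; Ca⁺ still has 1 valence electron.
All are still removing valence electrons, so compare the +1 ions as you would atoms: IE_2 generally rises across a period (higher Z_eff) and falls down a group (larger shell), subject to the usual subshell exceptions.
Valence configurations: B⁺ [He]2s², O⁺ [He]2s²2p³, Ca⁺ [Ar]4s¹.
The numbers (kJ/mol): B 2427, O 3388, Ca 1145.
Putting it together, IE_2: Ca < B < O.

Ca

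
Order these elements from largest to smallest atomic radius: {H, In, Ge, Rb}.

Rb > In > Ge > H

Atomic radius shrinks across a period as nuclear charge pulls the same shell inward, and grows down a group as new shells are added.
These span different periods and groups, so the two trends combine.
Ge > H: period and group pull opposite ways; the down-group shift dominates (121 vs 32 pm).
In > Ge: both effects reinforce here, so In is clearly the larger of the two.
Rb > In: both are in period 5; the period trend gives Rb the larger value.
For reference (pm): H 32, Ge 121, Rb 210, In 142.
So from largest to smallest: Rb > In > Ge > H.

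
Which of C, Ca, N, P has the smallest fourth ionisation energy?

P

After 3 electrons have been removed, what remains? C³⁺ still has 1 valence electron; Ca³⁺ is already 1 electron into the core; N³⁺ still has 2 valence electrons; P³⁺ still has 2 valence electrons.
Usually core removal costs more than valence removal, but here the competition is close: a tightly held n=2 valence electron can cost more to remove than an n=3 core electron, so the actual values have to decide it.
Valence configurations: C³⁺ [He]2s¹, N³⁺ [He]2s², P³⁺ [Ne]3s².
The numbers (kJ/mol): C 6223, Ca 6491, N 7475, P 4964.
Putting it together, IE_4: P < C < Ca < N.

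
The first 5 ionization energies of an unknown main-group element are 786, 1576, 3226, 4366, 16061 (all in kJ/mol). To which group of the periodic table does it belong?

Look for the largest jump between consecutive ionization energies: IE5/IE4 ≈ 3.7, far larger than any earlier ratio.
That jump marks the point where a core electron is being removed. So the atom has 4 valence electrons.
A main-group element with 4 valence electrons is in group 14.

Group 14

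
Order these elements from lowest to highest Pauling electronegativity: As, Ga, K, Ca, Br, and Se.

K < Ca < Ga < As < Se < Br

K is in period 4, group 1; Ca is in period 4, group 2; Ga is in period 4, group 13; As is in period 4, group 15; Se is in period 4, group 16; Br is in period 4, group 17.
Atoms toward the upper right of the periodic table pull bonding electrons most strongly.
All lie in period 4, so electronegativity increases left to right.
So from lowest to highest: K < Ca < Ga < As < Se < Br.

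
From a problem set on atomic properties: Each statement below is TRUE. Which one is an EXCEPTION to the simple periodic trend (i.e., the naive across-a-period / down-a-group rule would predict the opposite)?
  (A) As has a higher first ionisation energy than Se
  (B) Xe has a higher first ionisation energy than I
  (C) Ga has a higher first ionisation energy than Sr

(A)

The general trend: first ionisation energy increases across a period and decreases down a group.
(A) As (period 4, group 15) vs Se (period 4, group 16): the stated order contradicts the simple trend.
(B) Xe (period 5, group 18) vs I (period 5, group 17): the stated order agrees with the simple trend.
(C) Ga (period 4, group 13) vs Sr (period 5, group 2): the stated order agrees with the simple trend.
The exception is (A): Se (4p⁴) ionizes more easily than half-filled As (4p³).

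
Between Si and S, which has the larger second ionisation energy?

The second ionization energy removes an electron from the +1 ion. For each element: Si⁺ still has 3 valence electrons; S⁺ still has 5 valence electrons.
All are still removing valence electrons, so compare the +1 ions as you would atoms: IE_2 generally rises across a period (higher Z_eff) and falls down a group (larger shell), subject to the usual subshell exceptions.
Valence configurations: Si⁺ [Ne]3s²3p¹, S⁺ [Ne]3s²3p³.
Approximate IE_2 values (kJ/mol): Si 1577, S 2252.
Overall IE_2 order: Si < S.

S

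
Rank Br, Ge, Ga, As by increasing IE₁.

Ga is in period 4, group 13; Ge is in period 4, group 14; As is in period 4, group 15; Br is in period 4, group 17.
IE₁ increases left→right with effective nuclear charge and decreases top→bottom as the valence shell moves farther out.
All lie in period 4, so first ionization energy increases left to right.
So from lowest to highest: Ga < Ge < As < Br.

Ga < Ge < As < Br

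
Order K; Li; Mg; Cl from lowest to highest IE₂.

After 1 electron has been removed, what remains? K⁺ is the bare [Ar] core; Li⁺ is the bare [He] core; Mg⁺ still has 1 valence electron; Cl⁺ still has 6 valence electrons.
Core electrons are held far more tightly than valence electrons, so K and Li top the IE_2 order.
Valence configurations: Mg⁺ [Ne]3s¹, Cl⁺ [Ne]3s²3p⁴.
Tabulated IE_2 (kJ/mol): K 3052, Li 7298, Mg 1451, Cl 2298.
Overall IE_2 order: Mg < Cl < K < Li.

Mg < Cl < K < Li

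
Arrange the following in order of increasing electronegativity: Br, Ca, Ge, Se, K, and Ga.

K < Ca < Ga < Ge < Se < Br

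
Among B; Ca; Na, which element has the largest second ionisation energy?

IE_2 is the cost of taking one more electron from the +1 cation: B⁺ still has 2 valence electrons; Ca⁺ still has 1 valence electron; Na⁺ is the bare [Ne] core.
Breaking into a closed-shell core is much more expensive than removing a leftover valence electron — Na has the largest IE_2 here.
Valence configurations: B⁺ [He]2s², Ca⁺ [Ar]4s¹.
Approximate IE_2 values (kJ/mol): B 2427, Ca 1145, Na 4562.
So the second ionization energies run Ca < B < Na.

Na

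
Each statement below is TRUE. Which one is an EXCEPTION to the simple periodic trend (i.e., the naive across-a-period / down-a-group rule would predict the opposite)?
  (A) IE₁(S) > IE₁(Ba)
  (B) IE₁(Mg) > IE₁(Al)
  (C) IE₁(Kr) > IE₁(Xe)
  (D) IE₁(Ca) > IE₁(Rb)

The general trend: first ionization energy increases across a period and decreases down a group.
(A) S (period 3, group 16) vs Ba (period 6, group 2): the stated order agrees with the simple trend.
(B) Mg (period 3, group 2) vs Al (period 3, group 13): the stated order contradicts the simple trend.
(C) Kr (period 4, group 18) vs Xe (period 5, group 18): the stated order agrees with the simple trend.
(D) Ca (period 4, group 2) vs Rb (period 5, group 1): the stated order agrees with the simple trend.
The exception is (B): Al's single 3p electron is easier to remove than one from Mg's filled 3s².

(B)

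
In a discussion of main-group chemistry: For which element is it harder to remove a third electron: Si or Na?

The third ionization energy removes an electron from the +2 ion. For each element: Si²⁺ still has 2 valence electrons; Na²⁺ is already 1 electron into the core.
Core electrons are held far more tightly than valence electrons, so Na tops the IE_3 order.
Tabulated IE_3 (kJ/mol): Si 3232, Na 6910.
So the third ionization energies run Si < Na.

Na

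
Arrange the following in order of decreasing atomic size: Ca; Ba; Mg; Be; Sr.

Ba, Sr, Ca, Mg, Be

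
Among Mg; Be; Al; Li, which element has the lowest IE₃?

Al

The third ionization energy removes an electron from the +2 ion. For each element: Mg²⁺ is the bare [Ne] core; Be²⁺ is the bare [He] core; Al²⁺ still has 1 valence electron; Li²⁺ is already 1 electron into the core.
Pulling an electron out of a noble-gas core costs far more than removing a remaining valence electron, so Mg, Li and Be sit at the high end of IE_3.
Approximate IE_3 values (kJ/mol): Mg 7733, Be 14849, Al 2745, Li 11815.
Putting it together, IE_3: Al < Mg < Li < Be.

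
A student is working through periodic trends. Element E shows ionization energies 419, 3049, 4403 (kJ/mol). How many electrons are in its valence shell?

Look for the largest jump between consecutive ionization energies: IE2/IE1 ≈ 7.3, far larger than any earlier ratio.
That jump marks the point where a core electron is being removed. So the atom has 1 valence electron.

1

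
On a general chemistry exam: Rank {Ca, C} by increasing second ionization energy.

The second ionization energy removes an electron from the +1 ion. For each element: Ca⁺ still has 1 valence electron; C⁺ still has 3 valence electrons.
All are still removing valence electrons, so compare the +1 ions as you would atoms: IE_2 generally rises across a period (higher Z_eff) and falls down a group (larger shell), subject to the usual subshell exceptions.
Valence configurations: Ca⁺ [Ar]4s¹, C⁺ [He]2s²2p¹.
Approximate IE_2 values (kJ/mol): Ca 1145, C 2353.
Putting it together, IE_2: Ca < C.

Ca < C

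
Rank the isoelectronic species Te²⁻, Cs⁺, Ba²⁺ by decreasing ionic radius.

Te²⁻ > Cs⁺ > Ba²⁺

All of these have 54 electrons, so size is governed by nuclear charge alone: the more protons, the stronger the pull on the same electron cloud, and the smaller the ion.
Nuclear charges: Ba²⁺ (Z=56), Cs⁺ (Z=55), Te²⁻ (Z=52).
Largest to smallest: Te²⁻ > Cs⁺ > Ba²⁺.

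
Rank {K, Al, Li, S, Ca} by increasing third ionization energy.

Al < S < K < Ca < Li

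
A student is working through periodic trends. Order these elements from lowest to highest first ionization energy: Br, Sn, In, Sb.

Br is in period 4, group 17; In is in period 5, group 13; Sn is in period 5, group 14; Sb is in period 5, group 15.
Across a period the outer electron is held more tightly (higher IE₁); down a group it sits in a higher shell, more shielded, and comes off more easily.
Neither a single period nor a single group — weigh both effects.
Sn > In: Sn lies to the right of In in period 5, so the across-period effect alone puts Sn higher.
Sb > Sn: both are in period 5; the period trend gives Sb the larger value.
Br > Sb: relative to Sb, both the across-period and down-group shifts push Br's first ionization energy up.
Approximate values (kJ/mol): Br 1140, In 558, Sn 709, Sb 831.
So from lowest to highest: In < Sn < Sb < Br.

In < Sn < Sb < Br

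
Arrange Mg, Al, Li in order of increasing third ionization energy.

The third ionization energy removes an electron from the +2 ion. For each element: Mg²⁺ is the bare [Ne] core; Al²⁺ still has 1 valence electron; Li²⁺ is already 1 electron into the core.
Pulling an electron out of a noble-gas core costs far more than removing a remaining valence electron, so Mg and Li sit at the high end of IE_3.
Tabulated IE_3 (kJ/mol): Mg 7733, Al 2745, Li 11815.
Overall IE_3 order: Al < Mg < Li.

Al < Mg < Li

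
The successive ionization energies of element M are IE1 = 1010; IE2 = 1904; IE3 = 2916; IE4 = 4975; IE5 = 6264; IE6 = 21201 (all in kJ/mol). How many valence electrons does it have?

Look for the largest jump between consecutive ionization energies: IE6/IE5 ≈ 3.4, far larger than any earlier ratio.
That jump marks the point where a core electron is being removed. So the atom has 5 valence electrons.

5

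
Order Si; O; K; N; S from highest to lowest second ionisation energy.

IE_2 is the cost of taking one more electron from the +1 cation: Si⁺ still has 3 valence electrons; O⁺ still has 5 valence electrons; K⁺ is the bare [Ar] core; N⁺ still has 4 valence electrons; S⁺ still has 5 valence electrons.
Usually core removal costs more than valence removal, but here the competition is close: a tightly held n=2 valence electron can cost more to remove than an n=3 core electron, so the actual values have to decide it.
Valence configurations: Si⁺ [Ne]3s²3p¹, O⁺ [He]2s²2p³, N⁺ [He]2s²2p², S⁺ [Ne]3s²3p³.
Tabulated IE_2 (kJ/mol): Si 1577, O 3388, K 3052, N 2856, S 2252.
Overall IE_2 order: Si < S < N < K < O.

O, K, N, S, Si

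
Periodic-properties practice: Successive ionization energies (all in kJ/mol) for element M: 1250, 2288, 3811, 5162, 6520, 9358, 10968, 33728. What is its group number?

Group 17

Look for the largest jump between consecutive ionization energies: IE8/IE7 ≈ 3.1, far larger than any earlier ratio.
That jump marks the point where a core electron is being removed. So the atom has 7 valence electrons.
A main-group element with 7 valence electrons is in group 17.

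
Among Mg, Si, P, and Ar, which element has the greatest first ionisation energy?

Ar

Mg is in period 3, group 2; Si is in period 3, group 14; P is in period 3, group 15; Ar is in period 3, group 18.
First ionization energy rises across a period (greater Z_eff holds electrons more tightly) and falls down a group (valence electrons are farther from the nucleus).
All lie in period 3, so first ionization energy increases left to right.
The greatest first ionisation energy among these belongs to Ar.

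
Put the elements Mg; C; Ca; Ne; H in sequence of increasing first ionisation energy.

Ca < Mg < C < H < Ne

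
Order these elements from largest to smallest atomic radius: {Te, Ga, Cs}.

Cs > Te > Ga

Ga is in period 4, group 13; Te is in period 5, group 16; Cs is in period 6, group 1.
Radius decreases left→right (rising Z_eff, same n) and increases top→bottom (higher n).
Here both period and group differ, so the two effects have to be weighed against each other.
Te > Ga: period and group pull opposite ways; the down-group shift dominates (136 vs 124 pm).
Cs > Te: both effects reinforce here, so Cs is clearly the larger of the two.
Tabulated atomic radius (pm): Ga 124, Te 136, Cs 232.
So from largest to smallest: Cs > Te > Ga.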